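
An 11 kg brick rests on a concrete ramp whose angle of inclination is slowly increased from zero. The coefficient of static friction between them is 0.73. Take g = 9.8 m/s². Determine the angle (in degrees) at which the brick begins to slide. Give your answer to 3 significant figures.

36.1°

At the threshold of sliding, static friction is at its maximum μ_s N and exactly balances the weight component along the incline: mg sin θ = μ_s mg cos θ.
Hence tan θ = μ_s = 0.73, so θ = arctan(0.73) = 36.1294°.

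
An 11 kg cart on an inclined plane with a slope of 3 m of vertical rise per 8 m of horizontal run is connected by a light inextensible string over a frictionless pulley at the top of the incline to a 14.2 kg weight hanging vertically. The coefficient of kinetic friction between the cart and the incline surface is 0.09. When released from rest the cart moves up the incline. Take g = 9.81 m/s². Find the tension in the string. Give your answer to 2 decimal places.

For the cart on the incline: the weight component along the slope is m₁g sin 20.56° = 11 × 9.81 × 0.3511 = 37.887 N and the normal force is N = m₁g cos 20.56° = 101.039 N.
Kinetic friction opposes the cart's motion up the incline: f = μN = 0.09 × 101.039 = 9.094 N acting down the slope.
Newton's second law for the cart (up-slope positive): T − 37.887 − 9.094 = 11 a. For the hanging weight (downward positive): 14.2 × 9.81 − T = 14.2 a.
Adding the two equations eliminates T: 92.321 = 25.2 a, so a = 3.6635 m/s².
Then from the hanging weight's equation, T = 14.2 × (9.81 − 3.6635) = 87.280 N.

87.28 N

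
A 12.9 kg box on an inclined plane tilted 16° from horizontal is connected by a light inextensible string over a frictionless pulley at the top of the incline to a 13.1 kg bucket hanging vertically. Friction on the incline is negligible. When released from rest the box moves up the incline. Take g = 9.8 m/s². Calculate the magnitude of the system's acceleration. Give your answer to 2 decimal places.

For the box on the incline: the weight component along the slope is m₁g sin 16° = 12.9 × 9.8 × 0.2756 = 34.841 N and the normal force is N = m₁g cos 16° = 121.523 N.
Newton's second law for the box (up-slope positive): T − 34.841 = 12.9 a. For the hanging bucket (downward positive): 13.1 × 9.8 − T = 13.1 a.
Adding the two equations eliminates T: 93.539 = 26 a, so a = 3.5977 m/s².

3.60 m/s²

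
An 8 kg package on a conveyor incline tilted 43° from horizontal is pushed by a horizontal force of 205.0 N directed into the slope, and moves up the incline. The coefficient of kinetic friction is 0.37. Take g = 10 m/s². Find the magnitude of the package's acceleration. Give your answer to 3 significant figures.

The horizontal push has components F cos 43° = 205.0 × 0.7314 = 149.937 N up the incline and F sin 43° = 205.0 × 0.6820 = 139.810 N pressing into the surface.
The normal force is therefore N = mg cos 43° + F sin 43° = 58.512 + 139.810 = 198.322 N, and kinetic friction down the slope is μN = 0.37 × 198.322 = 73.379 N.
Along the incline: F cos 43° − mg sin 43° − μN = ma, so 149.937 − 54.560 − 73.379 = 8 a, giving a = 2.7498 m/s².

2.75 m/s²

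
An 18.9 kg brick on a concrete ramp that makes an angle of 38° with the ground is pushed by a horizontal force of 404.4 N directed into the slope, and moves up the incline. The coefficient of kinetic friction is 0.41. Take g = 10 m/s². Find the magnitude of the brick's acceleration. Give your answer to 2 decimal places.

The horizontal push has components F cos 38° = 404.4 × 0.7880 = 318.667 N up the incline and F sin 38° = 404.4 × 0.6157 = 248.989 N pressing into the surface.
The normal force is therefore N = mg cos 38° + F sin 38° = 148.932 + 248.989 = 397.921 N, and kinetic friction down the slope is μN = 0.41 × 397.921 = 163.148 N.
Along the incline: F cos 38° − mg sin 38° − μN = ma, so 318.667 − 116.367 − 163.148 = 18.9 a, giving a = 2.0715 m/s².

2.07 m/s²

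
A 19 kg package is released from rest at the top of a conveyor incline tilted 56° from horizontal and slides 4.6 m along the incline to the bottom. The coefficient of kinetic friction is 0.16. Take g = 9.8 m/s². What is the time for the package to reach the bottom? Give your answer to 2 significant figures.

1.1 s

The weight component along the incline is mg sin 56° = 154.367 N and the normal force is N = mg cos 56° = 104.122 N.
Friction up the slope is f = μN = 0.16 × 104.122 = 16.660 N, so the net downslope force is 154.367 − 16.660 = 137.707 N and a = 137.707 / 19 = 7.2477 m/s².
Starting from rest, L = ½at², so t = √(2L/a) = √(2 × 4.6 / 7.2477) = 1.1267 s.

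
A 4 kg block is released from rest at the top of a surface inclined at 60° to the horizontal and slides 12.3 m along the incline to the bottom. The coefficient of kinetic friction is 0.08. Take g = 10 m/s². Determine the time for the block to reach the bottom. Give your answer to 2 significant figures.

The weight component along the incline is mg sin 60° = 34.641 N and the normal force is N = mg cos 60° = 20.000 N.
Friction up the slope is f = μN = 0.08 × 20.000 = 1.600 N, so the net downslope force is 34.641 − 1.600 = 33.041 N and a = 33.041 / 4 = 8.2602 m/s².
Starting from rest, L = ½at², so t = √(2L/a) = √(2 × 12.3 / 8.2602) = 1.7257 s.

1.7 s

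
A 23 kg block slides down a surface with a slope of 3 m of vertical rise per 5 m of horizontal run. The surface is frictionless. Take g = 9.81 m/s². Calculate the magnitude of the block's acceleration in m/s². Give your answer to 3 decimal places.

Resolving the weight along the incline: the component pulling the block down the slope is mg sin 30.96° = 23 × 9.81 × 0.5145 = 116.087 N, and the normal force is N = mg cos 30.96° = 23 × 9.81 × 0.8575 = 193.478 N.
With no friction the net force along the incline is 116.087 N, so a = g sin 30.96° = 116.087 / 23 = 5.0473 m/s².

5.047 m/s²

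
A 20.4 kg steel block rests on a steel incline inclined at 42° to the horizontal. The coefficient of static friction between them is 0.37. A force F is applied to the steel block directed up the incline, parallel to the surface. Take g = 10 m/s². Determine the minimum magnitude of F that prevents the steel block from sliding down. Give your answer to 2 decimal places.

80.41 N

The normal force is N = mg cos 42° = 151.602 N. With F at its minimum the steel block is on the verge of sliding down, so static friction is at its maximum μ_s N = 0.37 × 151.602 = 56.093 N and acts up the slope.
Equilibrium along the incline: F + μ_s N = mg sin 42°, so F = 136.503 − 56.093 = 80.410 N.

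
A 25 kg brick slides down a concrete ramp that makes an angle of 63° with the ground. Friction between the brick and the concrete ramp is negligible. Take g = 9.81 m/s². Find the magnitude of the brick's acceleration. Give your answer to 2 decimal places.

Resolving the weight along the incline: the component pulling the brick down the slope is mg sin 63° = 25 × 9.81 × 0.8910 = 218.518 N, and the normal force is N = mg cos 63° = 25 × 9.81 × 0.4540 = 111.344 N.
With no friction the net force along the incline is 218.518 N, so a = g sin 63° = 218.518 / 25 = 8.7407 m/s².

8.74 m/s²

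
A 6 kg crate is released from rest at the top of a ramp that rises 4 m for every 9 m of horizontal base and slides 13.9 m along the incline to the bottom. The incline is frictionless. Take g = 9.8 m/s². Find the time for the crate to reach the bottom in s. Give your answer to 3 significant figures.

The weight component along the incline is mg sin 23.96° = 23.881 N and the normal force is N = mg cos 23.96° = 53.732 N.
With no friction, a = g sin 23.96° = 3.9802 m/s².
Starting from rest, L = ½at², so t = √(2L/a) = √(2 × 13.9 / 3.9802) = 2.6428 s.

2.64 s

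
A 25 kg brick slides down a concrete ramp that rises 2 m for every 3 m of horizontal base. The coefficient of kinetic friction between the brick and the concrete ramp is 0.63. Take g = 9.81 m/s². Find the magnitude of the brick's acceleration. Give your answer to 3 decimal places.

0.299 m/s²

Resolving the weight along the incline: the component pulling the brick down the slope is mg sin 33.69° = 25 × 9.81 × 0.5547 = 136.040 N, and the normal force is N = mg cos 33.69° = 25 × 9.81 × 0.8321 = 204.073 N.
Kinetic friction acts up the slope with magnitude f = μN = 0.63 × 204.073 = 128.566 N.
Net force along the incline is 136.040 − 128.566 = 7.474 N, so a = 7.474 / 25 = 0.2990 m/s².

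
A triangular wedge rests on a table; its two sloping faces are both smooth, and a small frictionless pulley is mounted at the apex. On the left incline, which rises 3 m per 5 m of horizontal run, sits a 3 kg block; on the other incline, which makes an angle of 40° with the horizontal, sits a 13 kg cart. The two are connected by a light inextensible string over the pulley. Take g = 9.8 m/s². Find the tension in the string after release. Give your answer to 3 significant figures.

Resolve each weight along its own incline: the 3 kg mass has component 3 × 9.8 × sin 30.96° = 15.126 N down its slope, and the 13 kg mass has 13 × 9.8 × sin 40° = 81.891 N down its slope.
The 13 kg side's 81.891 N exceeds the other side's 15.126 N, so that mass slides down and the 3 kg mass slides up. Taking that direction as positive, Newton's second law for the whole system gives 81.891 − 15.126 = (3 + 13) a, so a = 66.765 / 16 = 4.1728 m/s².
For the 3 kg mass (up-slope positive): T − 15.126 = 3 × 4.1728, so T = 27.644 N.

27.6 N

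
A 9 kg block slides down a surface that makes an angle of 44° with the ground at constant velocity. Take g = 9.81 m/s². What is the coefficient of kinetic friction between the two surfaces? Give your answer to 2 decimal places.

0.97

At constant velocity the net force along the incline is zero: mg sin 44° = μ mg cos 44°.
So μ = tan 44° = 0.6947 / 0.7193 = 0.9658.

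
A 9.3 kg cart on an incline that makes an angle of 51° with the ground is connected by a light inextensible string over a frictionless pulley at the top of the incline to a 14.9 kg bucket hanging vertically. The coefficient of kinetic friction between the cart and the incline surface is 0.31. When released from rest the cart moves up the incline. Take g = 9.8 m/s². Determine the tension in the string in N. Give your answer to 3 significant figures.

111 N

For the cart on the incline: the weight component along the slope is m₁g sin 51° = 9.3 × 9.8 × 0.7771 = 70.825 N and the normal force is N = m₁g cos 51° = 57.356 N.
Kinetic friction opposes the cart's motion up the incline: f = μN = 0.31 × 57.356 = 17.780 N acting down the slope.
Newton's second law for the cart (up-slope positive): T − 70.825 − 17.780 = 9.3 a. For the hanging bucket (downward positive): 14.9 × 9.8 − T = 14.9 a.
Adding the two equations eliminates T: 57.415 = 24.2 a, so a = 2.3725 m/s².
Then from the hanging bucket's equation, T = 14.9 × (9.8 − 2.3725) = 110.670 N.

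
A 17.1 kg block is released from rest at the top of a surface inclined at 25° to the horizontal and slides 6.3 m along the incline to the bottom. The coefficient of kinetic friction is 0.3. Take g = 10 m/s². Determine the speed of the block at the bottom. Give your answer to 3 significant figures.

The weight component along the incline is mg sin 25° = 72.268 N and the normal force is N = mg cos 25° = 154.979 N.
Friction up the slope is f = μN = 0.3 × 154.979 = 46.494 N, so the net downslope force is 72.268 − 46.494 = 25.774 N and a = 25.774 / 17.1 = 1.5073 m/s².
Starting from rest over a distance of 6.3 m, v² = 2aL = 2 × 1.5073 × 6.3 = 18.9920, so v = 4.3580 m/s.

4.36 m/s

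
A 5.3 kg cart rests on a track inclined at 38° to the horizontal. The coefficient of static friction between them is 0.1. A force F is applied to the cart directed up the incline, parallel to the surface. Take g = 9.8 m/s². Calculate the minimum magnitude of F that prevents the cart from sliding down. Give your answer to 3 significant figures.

27.9 N

The normal force is N = mg cos 38° = 40.929 N. With F at its minimum the cart is on the verge of sliding down, so static friction is at its maximum μ_s N = 0.1 × 40.929 = 4.093 N and acts up the slope.
Equilibrium along the incline: F + μ_s N = mg sin 38°, so F = 31.977 − 4.093 = 27.884 N.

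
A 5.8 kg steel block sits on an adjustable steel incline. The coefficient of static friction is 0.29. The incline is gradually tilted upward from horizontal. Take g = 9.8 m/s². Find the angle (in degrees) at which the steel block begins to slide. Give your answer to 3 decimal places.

At the threshold of sliding, static friction is at its maximum μ_s N and exactly balances the weight component along the incline: mg sin θ = μ_s mg cos θ.
Hence tan θ = μ_s = 0.29, so θ = arctan(0.29) = 16.1722°.

16.172°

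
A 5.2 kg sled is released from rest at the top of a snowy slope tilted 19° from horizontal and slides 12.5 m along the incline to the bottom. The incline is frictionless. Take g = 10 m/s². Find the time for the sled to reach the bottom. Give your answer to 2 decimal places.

The weight component along the incline is mg sin 19° = 16.930 N and the normal force is N = mg cos 19° = 49.167 N.
With no friction, a = g sin 19° = 3.2557 m/s².
Starting from rest, L = ½at², so t = √(2L/a) = √(2 × 12.5 / 3.2557) = 2.7711 s.

2.77 s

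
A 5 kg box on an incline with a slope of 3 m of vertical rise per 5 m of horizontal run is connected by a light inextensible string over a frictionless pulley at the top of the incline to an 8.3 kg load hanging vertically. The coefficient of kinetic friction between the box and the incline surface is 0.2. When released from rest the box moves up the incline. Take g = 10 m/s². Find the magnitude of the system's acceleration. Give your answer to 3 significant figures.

For the box on the incline: the weight component along the slope is m₁g sin 30.96° = 5 × 10 × 0.5145 = 25.725 N and the normal force is N = m₁g cos 30.96° = 42.875 N.
Kinetic friction opposes the box's motion up the incline: f = μN = 0.2 × 42.875 = 8.575 N acting down the slope.
Newton's second law for the box (up-slope positive): T − 25.725 − 8.575 = 5 a. For the hanging load (downward positive): 8.3 × 10 − T = 8.3 a.
Adding the two equations eliminates T: 48.700 = 13.3 a, so a = 3.6617 m/s².

3.66 m/s²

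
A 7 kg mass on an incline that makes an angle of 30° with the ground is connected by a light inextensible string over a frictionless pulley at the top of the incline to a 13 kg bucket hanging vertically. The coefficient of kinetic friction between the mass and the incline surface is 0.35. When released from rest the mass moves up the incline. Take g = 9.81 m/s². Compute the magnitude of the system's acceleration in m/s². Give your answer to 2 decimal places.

For the mass on the incline: the weight component along the slope is m₁g sin 30° = 7 × 9.81 × 0.5000 = 34.335 N and the normal force is N = m₁g cos 30° = 59.470 N.
Kinetic friction opposes the mass's motion up the incline: f = μN = 0.35 × 59.470 = 20.814 N acting down the slope.
Newton's second law for the mass (up-slope positive): T − 34.335 − 20.814 = 7 a. For the hanging bucket (downward positive): 13 × 9.81 − T = 13 a.
Adding the two equations eliminates T: 72.381 = 20 a, so a = 3.6191 m/s².

3.62 m/s²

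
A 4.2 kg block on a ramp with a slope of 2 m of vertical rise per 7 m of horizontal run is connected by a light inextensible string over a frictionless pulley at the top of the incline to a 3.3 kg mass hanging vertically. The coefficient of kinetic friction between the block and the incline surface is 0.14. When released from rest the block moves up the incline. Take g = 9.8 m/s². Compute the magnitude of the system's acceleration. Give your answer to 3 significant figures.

2.07 m/s²

For the block on the incline: the weight component along the slope is m₁g sin 15.95° = 4.2 × 9.8 × 0.2747 = 11.307 N and the normal force is N = m₁g cos 15.95° = 39.576 N.
Kinetic friction opposes the block's motion up the incline: f = μN = 0.14 × 39.576 = 5.541 N acting down the slope.
Newton's second law for the block (up-slope positive): T − 11.307 − 5.541 = 4.2 a. For the hanging mass (downward positive): 3.3 × 9.8 − T = 3.3 a.
Adding the two equations eliminates T: 15.492 = 7.5 a, so a = 2.0656 m/s².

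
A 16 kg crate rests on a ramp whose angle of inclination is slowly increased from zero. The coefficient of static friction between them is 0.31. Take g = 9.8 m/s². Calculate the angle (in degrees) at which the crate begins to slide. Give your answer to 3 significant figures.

At the threshold of sliding, static friction is at its maximum μ_s N and exactly balances the weight component along the incline: mg sin θ = μ_s mg cos θ.
Hence tan θ = μ_s = 0.31, so θ = arctan(0.31) = 17.2234°.

17.2°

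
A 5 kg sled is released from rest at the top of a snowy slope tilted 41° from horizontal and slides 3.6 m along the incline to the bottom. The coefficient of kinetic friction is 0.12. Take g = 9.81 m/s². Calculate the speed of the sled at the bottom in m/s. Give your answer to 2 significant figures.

6.3 m/s

The weight component along the incline is mg sin 41° = 32.180 N and the normal force is N = mg cos 41° = 37.019 N.
Friction up the slope is f = μN = 0.12 × 37.019 = 4.442 N, so the net downslope force is 32.180 − 4.442 = 27.738 N and a = 27.738 / 5 = 5.5476 m/s².
Starting from rest over a distance of 3.6 m, v² = 2aL = 2 × 5.5476 × 3.6 = 39.9427, so v = 6.3200 m/s.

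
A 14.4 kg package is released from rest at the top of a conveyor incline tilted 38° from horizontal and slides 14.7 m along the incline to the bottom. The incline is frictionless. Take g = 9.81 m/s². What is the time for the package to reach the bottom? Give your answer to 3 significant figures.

The weight component along the incline is mg sin 38° = 86.971 N and the normal force is N = mg cos 38° = 111.318 N.
With no friction, a = g sin 38° = 6.0396 m/s².
Starting from rest, L = ½at², so t = √(2L/a) = √(2 × 14.7 / 6.0396) = 2.2063 s.

2.21 s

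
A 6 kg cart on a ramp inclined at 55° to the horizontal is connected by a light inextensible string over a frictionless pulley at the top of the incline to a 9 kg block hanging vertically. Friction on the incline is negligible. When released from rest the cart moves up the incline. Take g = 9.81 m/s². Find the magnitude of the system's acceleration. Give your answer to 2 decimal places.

2.67 m/s²

For the cart on the incline: the weight component along the slope is m₁g sin 55° = 6 × 9.81 × 0.8192 = 48.218 N and the normal force is N = m₁g cos 55° = 33.761 N.
Newton's second law for the cart (up-slope positive): T − 48.218 = 6 a. For the hanging block (downward positive): 9 × 9.81 − T = 9 a.
Adding the two equations eliminates T: 40.072 = 15 a, so a = 2.6715 m/s².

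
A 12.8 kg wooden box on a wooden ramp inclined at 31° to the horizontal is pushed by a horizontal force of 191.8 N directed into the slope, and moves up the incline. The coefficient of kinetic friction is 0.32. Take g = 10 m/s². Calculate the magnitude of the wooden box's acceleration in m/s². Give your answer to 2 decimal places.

2.48 m/s²

The horizontal push has components F cos 31° = 191.8 × 0.8572 = 164.411 N up the incline and F sin 31° = 191.8 × 0.5150 = 98.777 N pressing into the surface.
The normal force is therefore N = mg cos 31° + F sin 31° = 109.722 + 98.777 = 208.499 N, and kinetic friction down the slope is μN = 0.32 × 208.499 = 66.720 N.
Along the incline: F cos 31° − mg sin 31° − μN = ma, so 164.411 − 65.920 − 66.720 = 12.8 a, giving a = 2.4821 m/s².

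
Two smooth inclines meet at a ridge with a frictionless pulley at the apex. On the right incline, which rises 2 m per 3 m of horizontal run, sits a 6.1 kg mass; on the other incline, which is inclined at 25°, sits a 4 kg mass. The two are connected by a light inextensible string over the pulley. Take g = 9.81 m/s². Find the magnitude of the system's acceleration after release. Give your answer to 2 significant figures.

Resolve each weight along its own incline: the 6.1 kg mass has component 6.1 × 9.81 × sin 33.69° = 33.194 N down its slope, and the 4 kg mass has 4 × 9.81 × sin 25° = 16.584 N down its slope.
The 6.1 kg side's 33.194 N exceeds the other side's 16.584 N, so that mass slides down and the 4 kg mass slides up. Taking that direction as positive, Newton's second law for the whole system gives 33.194 − 16.584 = (6.1 + 4) a, so a = 16.610 / 10.1 = 1.6446 m/s².

1.6 m/s²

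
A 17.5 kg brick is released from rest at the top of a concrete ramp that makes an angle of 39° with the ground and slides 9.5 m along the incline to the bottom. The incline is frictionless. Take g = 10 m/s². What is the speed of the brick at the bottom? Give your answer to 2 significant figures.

11 m/s

The weight component along the incline is mg sin 39° = 110.131 N and the normal force is N = mg cos 39° = 136.001 N.
With no friction, a = g sin 39° = 6.2932 m/s².
Starting from rest over a distance of 9.5 m, v² = 2aL = 2 × 6.2932 × 9.5 = 119.5708, so v = 10.9348 m/s.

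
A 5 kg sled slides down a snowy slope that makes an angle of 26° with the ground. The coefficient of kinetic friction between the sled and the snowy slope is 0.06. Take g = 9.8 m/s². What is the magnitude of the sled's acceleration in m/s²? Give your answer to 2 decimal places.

3.77 m/s²

Resolving the weight along the incline: the component pulling the sled down the slope is mg sin 26° = 5 × 9.8 × 0.4384 = 21.482 N, and the normal force is N = mg cos 26° = 5 × 9.8 × 0.8988 = 44.041 N.
Kinetic friction acts up the slope with magnitude f = μN = 0.06 × 44.041 = 2.642 N.
Net force along the incline is 21.482 − 2.642 = 18.840 N, so a = 18.840 / 5 = 3.7680 m/s².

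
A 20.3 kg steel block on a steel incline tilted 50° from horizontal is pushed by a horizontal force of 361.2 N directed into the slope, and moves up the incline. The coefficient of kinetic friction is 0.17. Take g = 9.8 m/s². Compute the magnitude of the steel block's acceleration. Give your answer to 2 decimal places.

The horizontal push has components F cos 50° = 361.2 × 0.6428 = 232.179 N up the incline and F sin 50° = 361.2 × 0.7660 = 276.679 N pressing into the surface.
The normal force is therefore N = mg cos 50° + F sin 50° = 127.879 + 276.679 = 404.558 N, and kinetic friction down the slope is μN = 0.17 × 404.558 = 68.775 N.
Along the incline: F cos 50° − mg sin 50° − μN = ma, so 232.179 − 152.388 − 68.775 = 20.3 a, giving a = 0.5427 m/s².

0.54 m/s²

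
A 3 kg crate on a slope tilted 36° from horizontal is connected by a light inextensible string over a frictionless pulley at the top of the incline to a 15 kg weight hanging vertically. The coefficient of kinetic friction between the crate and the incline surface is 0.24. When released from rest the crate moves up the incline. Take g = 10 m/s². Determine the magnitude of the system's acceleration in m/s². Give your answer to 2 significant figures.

7.0 m/s²

For the crate on the incline: the weight component along the slope is m₁g sin 36° = 3 × 10 × 0.5878 = 17.634 N and the normal force is N = m₁g cos 36° = 24.271 N.
Kinetic friction opposes the crate's motion up the incline: f = μN = 0.24 × 24.271 = 5.825 N acting down the slope.
Newton's second law for the crate (up-slope positive): T − 17.634 − 5.825 = 3 a. For the hanging weight (downward positive): 15 × 10 − T = 15 a.
Adding the two equations eliminates T: 126.541 = 18 a, so a = 7.0301 m/s².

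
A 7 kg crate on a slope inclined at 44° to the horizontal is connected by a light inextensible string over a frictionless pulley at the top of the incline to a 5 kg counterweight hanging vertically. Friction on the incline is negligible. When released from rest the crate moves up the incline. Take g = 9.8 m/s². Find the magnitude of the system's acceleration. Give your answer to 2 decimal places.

For the crate on the incline: the weight component along the slope is m₁g sin 44° = 7 × 9.8 × 0.6947 = 47.656 N and the normal force is N = m₁g cos 44° = 49.347 N.
Newton's second law for the crate (up-slope positive): T − 47.656 = 7 a. For the hanging counterweight (downward positive): 5 × 9.8 − T = 5 a.
Adding the two equations eliminates T: 1.344 = 12 a, so a = 0.1120 m/s².

0.11 m/s²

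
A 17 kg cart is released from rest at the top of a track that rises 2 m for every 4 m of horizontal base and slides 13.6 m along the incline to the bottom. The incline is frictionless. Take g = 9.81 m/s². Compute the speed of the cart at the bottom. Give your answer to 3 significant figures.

The weight component along the incline is mg sin 26.57° = 74.582 N and the normal force is N = mg cos 26.57° = 149.164 N.
With no friction, a = g sin 26.57° = 4.3872 m/s².
Starting from rest over a distance of 13.6 m, v² = 2aL = 2 × 4.3872 × 13.6 = 119.3318, so v = 10.9239 m/s.

10.9 m/s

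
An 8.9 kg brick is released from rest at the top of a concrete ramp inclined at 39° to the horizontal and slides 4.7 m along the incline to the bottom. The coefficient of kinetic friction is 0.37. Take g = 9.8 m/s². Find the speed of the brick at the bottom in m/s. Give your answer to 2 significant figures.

The weight component along the incline is mg sin 39° = 54.889 N and the normal force is N = mg cos 39° = 67.783 N.
Friction up the slope is f = μN = 0.37 × 67.783 = 25.080 N, so the net downslope force is 54.889 − 25.080 = 29.809 N and a = 29.809 / 8.9 = 3.3493 m/s².
Starting from rest over a distance of 4.7 m, v² = 2aL = 2 × 3.3493 × 4.7 = 31.4834, so v = 5.6110 m/s.

5.6 m/s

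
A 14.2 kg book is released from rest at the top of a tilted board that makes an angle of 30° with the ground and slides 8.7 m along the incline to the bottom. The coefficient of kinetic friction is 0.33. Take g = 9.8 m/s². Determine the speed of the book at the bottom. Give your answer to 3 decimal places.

The weight component along the incline is mg sin 30° = 69.580 N and the normal force is N = mg cos 30° = 120.516 N.
Friction up the slope is f = μN = 0.33 × 120.516 = 39.770 N, so the net downslope force is 69.580 − 39.770 = 29.810 N and a = 29.810 / 14.2 = 2.0993 m/s².
Starting from rest over a distance of 8.7 m, v² = 2aL = 2 × 2.0993 × 8.7 = 36.5278, so v = 6.0438 m/s.

6.044 m/s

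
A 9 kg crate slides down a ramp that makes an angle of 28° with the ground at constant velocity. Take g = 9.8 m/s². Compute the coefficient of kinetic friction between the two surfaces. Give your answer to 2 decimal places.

At constant velocity the net force along the incline is zero: mg sin 28° = μ mg cos 28°.
So μ = tan 28° = 0.4695 / 0.8829 = 0.5318.

0.53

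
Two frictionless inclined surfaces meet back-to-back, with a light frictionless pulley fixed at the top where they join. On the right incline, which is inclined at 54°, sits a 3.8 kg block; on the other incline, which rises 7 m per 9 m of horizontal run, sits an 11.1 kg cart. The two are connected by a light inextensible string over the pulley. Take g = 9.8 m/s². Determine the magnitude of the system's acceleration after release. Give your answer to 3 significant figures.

2.46 m/s²

Resolve each weight along its own incline: the 3.8 kg mass has component 3.8 × 9.8 × sin 54° = 30.128 N down its slope, and the 11.1 kg mass has 11.1 × 9.8 × sin 37.87° = 66.784 N down its slope.
The 11.1 kg side's 66.784 N exceeds the other side's 30.128 N, so that mass slides down and the 3.8 kg mass slides up. Taking that direction as positive, Newton's second law for the whole system gives 66.784 − 30.128 = (3.8 + 11.1) a, so a = 36.656 / 14.9 = 2.4601 m/s².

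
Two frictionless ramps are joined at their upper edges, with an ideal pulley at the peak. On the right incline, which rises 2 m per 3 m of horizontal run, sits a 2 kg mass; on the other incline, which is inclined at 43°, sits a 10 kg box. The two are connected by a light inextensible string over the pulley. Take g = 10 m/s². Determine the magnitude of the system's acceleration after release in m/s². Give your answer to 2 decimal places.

Resolve each weight along its own incline: the 2 kg mass has component 2 × 10 × sin 33.69° = 11.094 N down its slope, and the 10 kg mass has 10 × 10 × sin 43° = 68.200 N down its slope.
The 10 kg side's 68.200 N exceeds the other side's 11.094 N, so that mass slides down and the 2 kg mass slides up. Taking that direction as positive, Newton's second law for the whole system gives 68.200 − 11.094 = (2 + 10) a, so a = 57.106 / 12 = 4.7588 m/s².

4.76 m/s²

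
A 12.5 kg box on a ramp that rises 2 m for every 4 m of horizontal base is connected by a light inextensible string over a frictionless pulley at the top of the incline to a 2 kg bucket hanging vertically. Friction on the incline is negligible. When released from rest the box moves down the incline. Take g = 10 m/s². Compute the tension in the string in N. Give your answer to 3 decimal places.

24.952 N

For the box on the incline: the weight component along the slope is m₁g sin 26.57° = 12.5 × 10 × 0.4472 = 55.900 N and the normal force is N = m₁g cos 26.57° = 111.803 N.
Newton's second law for the box (down-slope positive): 55.900 − T = 12.5 a. For the hanging bucket (upward positive): T − 2 × 10 = 2 a.
Adding the two equations eliminates T: 35.900 = 14.5 a, so a = 2.4759 m/s².
Then from the hanging bucket's equation, T = 2 × (10 + 2.4759) = 24.952 N.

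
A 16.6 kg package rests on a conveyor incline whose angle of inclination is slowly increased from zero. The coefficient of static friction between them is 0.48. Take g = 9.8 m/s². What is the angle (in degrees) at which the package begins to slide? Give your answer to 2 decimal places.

At the threshold of sliding, static friction is at its maximum μ_s N and exactly balances the weight component along the incline: mg sin θ = μ_s mg cos θ.
Hence tan θ = μ_s = 0.48, so θ = arctan(0.48) = 25.6410°.

25.64°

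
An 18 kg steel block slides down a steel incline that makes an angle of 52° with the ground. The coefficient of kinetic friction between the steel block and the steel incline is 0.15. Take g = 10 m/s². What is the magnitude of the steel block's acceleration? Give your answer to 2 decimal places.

Resolving the weight along the incline: the component pulling the steel block down the slope is mg sin 52° = 18 × 10 × 0.7880 = 141.840 N, and the normal force is N = mg cos 52° = 18 × 10 × 0.6157 = 110.826 N.
Kinetic friction acts up the slope with magnitude f = μN = 0.15 × 110.826 = 16.624 N.
Net force along the incline is 141.840 − 16.624 = 125.216 N, so a = 125.216 / 18 = 6.9564 m/s².

6.96 m/s²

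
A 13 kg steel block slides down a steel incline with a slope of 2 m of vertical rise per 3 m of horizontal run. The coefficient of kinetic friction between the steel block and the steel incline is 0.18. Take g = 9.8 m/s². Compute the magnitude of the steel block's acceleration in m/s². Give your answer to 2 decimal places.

3.97 m/s²

Resolving the weight along the incline: the component pulling the steel block down the slope is mg sin 33.69° = 13 × 9.8 × 0.5547 = 70.669 N, and the normal force is N = mg cos 33.69° = 13 × 9.8 × 0.8321 = 106.010 N.
Kinetic friction acts up the slope with magnitude f = μN = 0.18 × 106.010 = 19.082 N.
Net force along the incline is 70.669 − 19.082 = 51.587 N, so a = 51.587 / 13 = 3.9682 m/s².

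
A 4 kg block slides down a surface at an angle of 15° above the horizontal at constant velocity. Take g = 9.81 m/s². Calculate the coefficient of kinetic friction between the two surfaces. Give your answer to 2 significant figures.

At constant velocity the net force along the incline is zero: mg sin 15° = μ mg cos 15°.
So μ = tan 15° = 0.2588 / 0.9659 = 0.2679.

0.27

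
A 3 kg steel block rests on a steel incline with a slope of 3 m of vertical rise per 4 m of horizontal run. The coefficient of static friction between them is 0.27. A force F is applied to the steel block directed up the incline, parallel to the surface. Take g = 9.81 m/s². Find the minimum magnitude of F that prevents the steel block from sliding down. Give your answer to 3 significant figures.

The normal force is N = mg cos 36.87° = 23.544 N. With F at its minimum the steel block is on the verge of sliding down, so static friction is at its maximum μ_s N = 0.27 × 23.544 = 6.357 N and acts up the slope.
Equilibrium along the incline: F + μ_s N = mg sin 36.87°, so F = 17.658 − 6.357 = 11.301 N.

11.3 N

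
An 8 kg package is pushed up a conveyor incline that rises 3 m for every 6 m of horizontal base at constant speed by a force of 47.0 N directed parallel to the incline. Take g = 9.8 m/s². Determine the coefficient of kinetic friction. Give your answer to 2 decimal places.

At constant speed ΣF = 0 along the incline. The applied 47.0 N acts up the slope; the weight component mg sin 26.57° = 35.062 N and kinetic friction μN both act down the slope.
So 47.0 = 35.062 + μ × 70.123, giving μ = (47.0 − 35.062) / 70.123 = 0.1702.

0.17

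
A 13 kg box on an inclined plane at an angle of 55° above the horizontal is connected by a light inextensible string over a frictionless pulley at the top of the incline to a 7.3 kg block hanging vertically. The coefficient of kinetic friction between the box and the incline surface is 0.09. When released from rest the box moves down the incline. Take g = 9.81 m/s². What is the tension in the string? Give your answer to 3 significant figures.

81.1 N

For the box on the incline: the weight component along the slope is m₁g sin 55° = 13 × 9.81 × 0.8192 = 104.473 N and the normal force is N = m₁g cos 55° = 73.148 N.
Kinetic friction opposes the box's motion down the incline: f = μN = 0.09 × 73.148 = 6.583 N acting up the slope.
Newton's second law for the box (down-slope positive): 104.473 − 6.583 − T = 13 a. For the hanging block (upward positive): T − 7.3 × 9.81 = 7.3 a.
Adding the two equations eliminates T: 26.277 = 20.3 a, so a = 1.2944 m/s².
Then from the hanging block's equation, T = 7.3 × (9.81 + 1.2944) = 81.062 N.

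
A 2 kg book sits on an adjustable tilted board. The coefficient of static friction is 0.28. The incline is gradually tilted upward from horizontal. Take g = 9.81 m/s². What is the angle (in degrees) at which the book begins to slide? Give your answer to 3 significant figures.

At the threshold of sliding, static friction is at its maximum μ_s N and exactly balances the weight component along the incline: mg sin θ = μ_s mg cos θ.
Hence tan θ = μ_s = 0.28, so θ = arctan(0.28) = 15.6422°.

15.6°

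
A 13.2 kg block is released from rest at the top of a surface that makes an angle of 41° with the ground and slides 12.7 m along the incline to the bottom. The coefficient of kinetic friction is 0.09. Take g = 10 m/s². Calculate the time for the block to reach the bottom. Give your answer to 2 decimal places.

The weight component along the incline is mg sin 41° = 86.600 N and the normal force is N = mg cos 41° = 99.622 N.
Friction up the slope is f = μN = 0.09 × 99.622 = 8.966 N, so the net downslope force is 86.600 − 8.966 = 77.634 N and a = 77.634 / 13.2 = 5.8814 m/s².
Starting from rest, L = ½at², so t = √(2L/a) = √(2 × 12.7 / 5.8814) = 2.0781 s.

2.08 s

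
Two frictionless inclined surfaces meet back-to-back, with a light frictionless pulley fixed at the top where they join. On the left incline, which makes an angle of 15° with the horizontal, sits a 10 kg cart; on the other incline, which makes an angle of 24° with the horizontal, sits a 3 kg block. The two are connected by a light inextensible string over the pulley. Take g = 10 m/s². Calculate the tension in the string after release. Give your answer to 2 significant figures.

Resolve each weight along its own incline: the 10 kg mass has component 10 × 10 × sin 15° = 25.882 N down its slope, and the 3 kg mass has 3 × 10 × sin 24° = 12.202 N down its slope.
The 10 kg side's 25.882 N exceeds the other side's 12.202 N, so that mass slides down and the 3 kg mass slides up. Taking that direction as positive, Newton's second law for the whole system gives 25.882 − 12.202 = (10 + 3) a, so a = 13.680 / 13 = 1.0523 m/s².
For the 3 kg mass (up-slope positive): T − 12.202 = 3 × 1.0523, so T = 15.359 N.

15 N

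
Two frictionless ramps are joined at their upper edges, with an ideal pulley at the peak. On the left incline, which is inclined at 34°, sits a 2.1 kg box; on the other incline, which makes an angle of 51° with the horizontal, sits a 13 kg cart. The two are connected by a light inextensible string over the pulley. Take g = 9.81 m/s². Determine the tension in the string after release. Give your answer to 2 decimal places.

Resolve each weight along its own incline: the 2.1 kg mass has component 2.1 × 9.81 × sin 34° = 11.520 N down its slope, and the 13 kg mass has 13 × 9.81 × sin 51° = 99.109 N down its slope.
The 13 kg side's 99.109 N exceeds the other side's 11.520 N, so that mass slides down and the 2.1 kg mass slides up. Taking that direction as positive, Newton's second law for the whole system gives 99.109 − 11.520 = (2.1 + 13) a, so a = 87.589 / 15.1 = 5.8006 m/s².
For the 2.1 kg mass (up-slope positive): T − 11.520 = 2.1 × 5.8006, so T = 23.701 N.

23.70 N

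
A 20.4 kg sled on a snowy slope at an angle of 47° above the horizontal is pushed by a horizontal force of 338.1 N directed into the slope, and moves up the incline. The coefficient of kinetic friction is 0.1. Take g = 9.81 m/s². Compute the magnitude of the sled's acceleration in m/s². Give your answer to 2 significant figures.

2.2 m/s²

The horizontal push has components F cos 47° = 338.1 × 0.6820 = 230.584 N up the incline and F sin 47° = 338.1 × 0.7314 = 247.286 N pressing into the surface.
The normal force is therefore N = mg cos 47° + F sin 47° = 136.485 + 247.286 = 383.771 N, and kinetic friction down the slope is μN = 0.1 × 383.771 = 38.377 N.
Along the incline: F cos 47° − mg sin 47° − μN = ma, so 230.584 − 146.371 − 38.377 = 20.4 a, giving a = 2.2469 m/s².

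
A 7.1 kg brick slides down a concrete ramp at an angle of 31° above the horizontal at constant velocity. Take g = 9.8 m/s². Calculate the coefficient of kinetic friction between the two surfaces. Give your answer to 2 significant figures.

At constant velocity the net force along the incline is zero: mg sin 31° = μ mg cos 31°.
So μ = tan 31° = 0.5150 / 0.8572 = 0.6008.

0.60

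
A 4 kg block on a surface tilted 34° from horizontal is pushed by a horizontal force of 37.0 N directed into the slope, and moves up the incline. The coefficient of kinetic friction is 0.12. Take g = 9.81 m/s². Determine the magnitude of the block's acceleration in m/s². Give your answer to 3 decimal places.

0.586 m/s²

The horizontal push has components F cos 34° = 37.0 × 0.8290 = 30.673 N up the incline and F sin 34° = 37.0 × 0.5592 = 20.690 N pressing into the surface.
The normal force is therefore N = mg cos 34° + F sin 34° = 32.530 + 20.690 = 53.220 N, and kinetic friction down the slope is μN = 0.12 × 53.220 = 6.386 N.
Along the incline: F cos 34° − mg sin 34° − μN = ma, so 30.673 − 21.943 − 6.386 = 4 a, giving a = 0.5860 m/s².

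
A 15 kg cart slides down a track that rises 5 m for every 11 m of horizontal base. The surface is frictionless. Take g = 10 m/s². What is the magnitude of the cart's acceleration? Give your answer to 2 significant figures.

Resolving the weight along the incline: the component pulling the cart down the slope is mg sin 24.44° = 15 × 10 × 0.4138 = 62.070 N, and the normal force is N = mg cos 24.44° = 15 × 10 × 0.9104 = 136.560 N.
With no friction the net force along the incline is 62.070 N, so a = g sin 24.44° = 62.070 / 15 = 4.1380 m/s².

4.1 m/s²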